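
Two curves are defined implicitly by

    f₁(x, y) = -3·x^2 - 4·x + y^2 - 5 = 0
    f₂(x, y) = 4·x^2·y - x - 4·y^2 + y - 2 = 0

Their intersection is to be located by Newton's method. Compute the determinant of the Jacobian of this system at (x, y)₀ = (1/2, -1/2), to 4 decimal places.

J = [[-6·x - 4, 2·y], [8·x·y - 1, 4·x^2 - 8·y + 1]].
At the point, J = [[-7.0000, -1.0000], [-3.0000, 6.0000]].
det J = -45.0000.

-45.0000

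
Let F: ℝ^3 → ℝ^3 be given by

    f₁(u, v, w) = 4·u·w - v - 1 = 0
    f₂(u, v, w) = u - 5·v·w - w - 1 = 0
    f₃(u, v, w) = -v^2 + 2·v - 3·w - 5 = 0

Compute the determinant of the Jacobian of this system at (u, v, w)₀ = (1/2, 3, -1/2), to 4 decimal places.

J = [[4·w, -1, 4·u], [1, -5·w, -5·v - 1], [0, -2·v + 2, -3]].
At the point, J = [[-2.0000, -1.0000, 2.0000], [1.0000, 2.5000, -16.0000], [0.0000, -4.0000, -3.0000]].
det J = 132.0000.

132.0000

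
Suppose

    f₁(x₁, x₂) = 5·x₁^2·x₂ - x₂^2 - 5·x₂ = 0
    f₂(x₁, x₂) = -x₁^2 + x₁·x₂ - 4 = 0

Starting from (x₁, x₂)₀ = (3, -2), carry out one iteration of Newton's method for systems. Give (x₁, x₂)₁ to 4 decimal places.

At (3, -2): F = (-84.0000, -19.0000).
Jacobian J = [[10·x₁·x₂, 5·x₁^2 - 2·x₂ - 5], [-2·x₁ + x₂, x₁]].
At the point, J = [[-60.0000, 44.0000], [-8.0000, 3.0000]] (det J = 172.0000).
Solving J·Δ = −F gives Δ = (-3.3953, -2.7209).
Then the next iterate is (x₁, x₂)₁ = (-0.3953, -4.7209).

(-0.3953, -4.7209)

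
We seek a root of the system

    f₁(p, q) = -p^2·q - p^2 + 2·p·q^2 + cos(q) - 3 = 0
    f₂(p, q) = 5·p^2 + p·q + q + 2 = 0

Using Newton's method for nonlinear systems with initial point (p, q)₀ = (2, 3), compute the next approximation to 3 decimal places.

(0.741, 2.321)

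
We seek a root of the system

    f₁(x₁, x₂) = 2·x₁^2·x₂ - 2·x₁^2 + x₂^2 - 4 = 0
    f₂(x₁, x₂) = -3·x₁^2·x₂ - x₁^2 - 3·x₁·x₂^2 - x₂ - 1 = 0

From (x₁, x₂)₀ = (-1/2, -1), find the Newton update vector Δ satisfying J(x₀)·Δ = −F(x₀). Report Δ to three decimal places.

(0.830, -0.453)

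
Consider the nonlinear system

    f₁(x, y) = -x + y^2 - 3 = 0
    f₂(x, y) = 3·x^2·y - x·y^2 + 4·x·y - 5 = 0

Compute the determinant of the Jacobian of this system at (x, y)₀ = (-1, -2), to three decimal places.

5.000

J = [[-1, 2·y], [6·x·y - y^2 + 4·y, 3·x^2 - 2·x·y + 4·x]].
At the point, J = [[-1.000, -4.000], [0.000, -5.000]].
det J = 5.000.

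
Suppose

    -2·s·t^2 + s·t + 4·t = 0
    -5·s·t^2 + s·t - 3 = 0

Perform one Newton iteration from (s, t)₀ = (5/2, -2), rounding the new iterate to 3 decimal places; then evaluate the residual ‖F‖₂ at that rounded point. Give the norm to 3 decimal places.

8.054

At (5/2, -2): F = (-33.000, -58.000).
Jacobian J = [[-2·t^2 + t, -4·s·t + s + 4], [-5·t^2 + t, -10·s·t + s]].
At the point, J = [[-10.000, 26.500], [-22.000, 52.500]] (det J = 58.000).
Solving J·Δ = −F gives Δ = (3.371, 2.517).
Then the next iterate is (s, t)₁ = (5.871, 0.517).
Re-evaluating at (5.871, 0.517): F = (1.96480, -7.81096), so ‖F‖₂ = 8.054.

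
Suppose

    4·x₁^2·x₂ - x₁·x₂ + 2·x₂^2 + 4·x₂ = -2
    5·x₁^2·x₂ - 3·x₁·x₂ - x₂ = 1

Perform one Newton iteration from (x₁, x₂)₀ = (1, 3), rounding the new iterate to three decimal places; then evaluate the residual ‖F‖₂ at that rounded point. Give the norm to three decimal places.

9.266

At (1, 3): F = (41.000, 2.000).
Jacobian J = [[8·x₁·x₂ - x₂, 4·x₁^2 - x₁ + 4·x₂ + 4], [10·x₁·x₂ - 3·x₂, 5·x₁^2 - 3·x₁ - 1]].
At the point, J = [[21.000, 19.000], [21.000, 1.000]] (det J = -378.000).
Solving J·Δ = −F gives Δ = (0.008, -2.167).
Then the next iterate is (x₁, x₂)₁ = (1.008, 0.833).
Re-evaluating at (1.008, 0.833): F = (9.26564, -0.12009), so ‖F‖₂ = 9.266.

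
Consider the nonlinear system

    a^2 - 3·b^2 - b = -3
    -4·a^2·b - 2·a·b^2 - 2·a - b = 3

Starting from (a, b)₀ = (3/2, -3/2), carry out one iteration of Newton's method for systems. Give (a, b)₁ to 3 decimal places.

(1.311, -1.429)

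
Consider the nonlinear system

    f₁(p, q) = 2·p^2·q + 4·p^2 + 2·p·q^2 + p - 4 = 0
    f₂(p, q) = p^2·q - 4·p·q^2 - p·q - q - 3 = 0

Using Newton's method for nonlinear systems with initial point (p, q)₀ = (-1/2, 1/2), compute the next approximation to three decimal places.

(-1.544, 0.807)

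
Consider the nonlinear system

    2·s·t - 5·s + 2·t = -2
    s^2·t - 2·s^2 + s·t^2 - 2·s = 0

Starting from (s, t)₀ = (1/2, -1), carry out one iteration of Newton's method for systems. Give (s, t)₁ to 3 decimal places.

(0.130, -0.696)

At (1/2, -1): F = (-3.500, -1.250).
Jacobian J = [[2·t - 5, 2·s + 2], [2·s·t - 4·s + t^2 - 2, s^2 + 2·s·t]].
At the point, J = [[-7.000, 3.000], [-4.000, -0.750]] (det J = 17.250).
Solving J·Δ = −F gives Δ = (-0.370, 0.304).
Then the next iterate is (s, t)₁ = (0.130, -0.696).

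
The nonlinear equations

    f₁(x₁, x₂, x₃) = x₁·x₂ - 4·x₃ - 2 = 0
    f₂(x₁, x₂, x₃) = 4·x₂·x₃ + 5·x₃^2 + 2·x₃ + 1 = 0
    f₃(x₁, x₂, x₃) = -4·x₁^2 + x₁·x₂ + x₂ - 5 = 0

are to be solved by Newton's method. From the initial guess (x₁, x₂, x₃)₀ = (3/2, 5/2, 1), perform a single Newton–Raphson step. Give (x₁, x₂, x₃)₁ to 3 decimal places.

At (3/2, 5/2, 1): F = (-2.250, 18.000, -7.750).
Jacobian J = [[x₂, x₁, -4], [0, 4·x₃, 4·x₂ + 10·x₃ + 2], [-8·x₁ + x₂, x₁ + 1, 0]].
At the point, J = [[2.500, 1.500, -4.000], [0.000, 4.000, 22.000], [-9.500, 2.500, 0.000]] (det J = -603.000).
Solving J·Δ = −F gives Δ = (-0.723, 0.352, -0.882).
Then the next iterate is (x₁, x₂, x₃)₁ = (0.777, 2.852, 0.118).

(0.777, 2.852, 0.118)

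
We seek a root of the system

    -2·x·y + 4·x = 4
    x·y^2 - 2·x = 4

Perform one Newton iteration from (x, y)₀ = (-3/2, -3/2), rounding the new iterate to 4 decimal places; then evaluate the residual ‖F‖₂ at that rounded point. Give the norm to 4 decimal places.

5.2420

At (-3/2, -3/2): F = (-14.5000, -4.3750).
Jacobian J = [[-2·y + 4, -2·x], [y^2 - 2, 2·x·y]].
At the point, J = [[7.0000, 3.0000], [0.2500, 4.5000]] (det J = 30.7500).
Solving J·Δ = −F gives Δ = (1.6951, 0.8780).
Then the next iterate is (x, y)₁ = (0.1951, -0.6220).
Re-evaluating at (0.1951, -0.6220): F = (-2.976896, -4.314719), so ‖F‖₂ = 5.2420.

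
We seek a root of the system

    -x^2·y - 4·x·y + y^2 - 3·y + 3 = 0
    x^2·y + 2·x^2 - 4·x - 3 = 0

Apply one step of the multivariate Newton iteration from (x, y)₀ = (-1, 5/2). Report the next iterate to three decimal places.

At (-1, 5/2): F = (9.250, 5.500).
Jacobian J = [[-2·x·y - 4·y, -x^2 - 4·x + 2·y - 3], [2·x·y + 4·x - 4, x^2]].
At the point, J = [[-5.000, 5.000], [-13.000, 1.000]] (det J = 60.000).
Solving J·Δ = −F gives Δ = (0.304, -1.546).
Then the next iterate is (x, y)₁ = (-0.696, 0.954).

(-0.696, 0.954)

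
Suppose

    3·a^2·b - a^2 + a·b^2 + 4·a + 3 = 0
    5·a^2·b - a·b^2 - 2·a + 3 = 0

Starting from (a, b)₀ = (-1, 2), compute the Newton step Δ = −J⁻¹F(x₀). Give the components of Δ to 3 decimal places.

At (-1, 2): F = (0.000, 19.000).
Jacobian J = [[6·a·b - 2·a + b^2 + 4, 3·a^2 + 2·a·b], [10·a·b - b^2 - 2, 5·a^2 - 2·a·b]].
At the point, J = [[-2.000, -1.000], [-26.000, 9.000]] (det J = -44.000).
Solving J·Δ = −F gives Δ = (0.432, -0.864).

(0.432, -0.864)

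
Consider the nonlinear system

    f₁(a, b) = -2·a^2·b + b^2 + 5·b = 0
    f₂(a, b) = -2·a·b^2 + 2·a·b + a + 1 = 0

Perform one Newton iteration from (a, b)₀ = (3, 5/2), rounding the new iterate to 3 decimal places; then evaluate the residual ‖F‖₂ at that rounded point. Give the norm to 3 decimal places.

At (3, 5/2): F = (-26.250, -18.500).
Jacobian J = [[-4·a·b, -2·a^2 + 2·b + 5], [-2·b^2 + 2·b + 1, -4·a·b + 2·a]].
At the point, J = [[-30.000, -8.000], [-6.500, -24.000]] (det J = 668.000).
Solving J·Δ = −F gives Δ = (-0.722, -0.575).
Then the next iterate is (a, b)₁ = (2.278, 1.925).
Re-evaluating at (2.278, 1.925): F = (-6.64812, -4.83453), so ‖F‖₂ = 8.220.

8.220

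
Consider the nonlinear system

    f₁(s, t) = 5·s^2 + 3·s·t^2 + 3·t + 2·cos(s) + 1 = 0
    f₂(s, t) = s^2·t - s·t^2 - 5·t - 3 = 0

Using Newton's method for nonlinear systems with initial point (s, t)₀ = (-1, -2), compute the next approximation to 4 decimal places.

(-2.6171, -0.8750)

At (-1, -2): F = (-10.919395, 9.0000).
Jacobian J = [[10·s + 3·t^2 - 2·sin(s), 6·s·t + 3], [2·s·t - t^2, s^2 - 2·s·t - 5]].
At the point, J = [[3.682942, 15.0000], [0.0000, -8.0000]] (det J = -29.463536).
Solving J·Δ = −F gives Δ = (-1.6171, 1.1250).
Then the next iterate is (s, t)₁ = (-2.6171, -0.8750).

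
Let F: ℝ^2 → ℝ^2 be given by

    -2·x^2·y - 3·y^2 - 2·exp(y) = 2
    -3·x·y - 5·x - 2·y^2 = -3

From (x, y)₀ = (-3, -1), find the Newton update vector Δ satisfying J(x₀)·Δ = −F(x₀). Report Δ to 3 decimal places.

At (-3, -1): F = (12.26424, 7.000).
Jacobian J = [[-4·x·y, -2·x^2 - 6·y - 2·exp(y)], [-3·y - 5, -3·x - 4·y]].
At the point, J = [[-12.000, -12.73576], [-2.000, 13.000]] (det J = -181.47152).
Solving J·Δ = −F gives Δ = (1.370, -0.328).

(1.370, -0.328)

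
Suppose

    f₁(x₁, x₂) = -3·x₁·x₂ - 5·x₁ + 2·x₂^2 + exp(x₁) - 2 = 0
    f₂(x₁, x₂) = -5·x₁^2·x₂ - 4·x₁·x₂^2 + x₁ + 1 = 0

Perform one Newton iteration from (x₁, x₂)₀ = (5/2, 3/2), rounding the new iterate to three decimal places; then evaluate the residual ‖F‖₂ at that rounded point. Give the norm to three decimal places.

118.883

At (5/2, 3/2): F = (-9.06751, -65.875).
Jacobian J = [[-3·x₂ + exp(x₁) - 5, -3·x₁ + 4·x₂], [-10·x₁·x₂ - 4·x₂^2 + 1, -5·x₁^2 - 8·x₁·x₂]].
At the point, J = [[2.68249, -1.500], [-45.500, -61.250]] (det J = -232.55276).
Solving J·Δ = −F gives Δ = (1.963, -2.534).
Then the next iterate is (x₁, x₂)₁ = (4.463, -1.034).
Re-evaluating at (4.463, -1.034): F = (78.41490, 89.35439), so ‖F‖₂ = 118.883.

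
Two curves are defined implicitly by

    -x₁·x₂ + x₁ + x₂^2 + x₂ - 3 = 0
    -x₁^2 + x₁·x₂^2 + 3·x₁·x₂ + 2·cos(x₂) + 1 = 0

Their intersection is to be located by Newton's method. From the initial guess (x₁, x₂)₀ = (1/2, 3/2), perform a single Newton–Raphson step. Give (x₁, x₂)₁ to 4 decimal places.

(-0.1996, 1.2572)

At (1/2, 3/2): F = (0.5000, 4.266474).
Jacobian J = [[-x₂ + 1, -x₁ + 2·x₂ + 1], [-2·x₁ + x₂^2 + 3·x₂, 2·x₁·x₂ + 3·x₁ - 2·sin(x₂)]].
At the point, J = [[-0.5000, 3.5000], [5.7500, 1.005010]] (det J = -20.627505).
Solving J·Δ = −F gives Δ = (-0.6996, -0.2428).
Then the next iterate is (x₁, x₂)₁ = (-0.1996, 1.2572).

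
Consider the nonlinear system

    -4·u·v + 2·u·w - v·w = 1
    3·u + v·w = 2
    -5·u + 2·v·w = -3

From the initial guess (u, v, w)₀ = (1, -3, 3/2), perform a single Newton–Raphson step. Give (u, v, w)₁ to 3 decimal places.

At (1, -3, 3/2): F = (18.500, -3.500, -11.000).
Jacobian J = [[-4·v + 2·w, -4·u - w, 2·u - v], [3, w, v], [-5, 2·w, 2·v]].
At the point, J = [[15.000, -5.500, 5.000], [3.000, 1.500, -3.000], [-5.000, 3.000, -6.000]] (det J = -99.000).
Solving J·Δ = −F gives Δ = (-0.364, 1.798, -0.631).
Then the next iterate is (u, v, w)₁ = (0.636, -1.202, 0.869).

(0.636, -1.202, 0.869)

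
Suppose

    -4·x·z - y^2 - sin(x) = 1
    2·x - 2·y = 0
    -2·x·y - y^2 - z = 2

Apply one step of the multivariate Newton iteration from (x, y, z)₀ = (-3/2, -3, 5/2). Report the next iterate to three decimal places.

At (-3/2, -3, 5/2): F = (5.99749, 3.000, -22.500).
Jacobian J = [[-4·z - cos(x), -2·y, -4·x], [2, -2, 0], [-2·y, -2·x - 2·y, -1]].
At the point, J = [[-10.07074, 6.000, 6.000], [2.000, -2.000, 0.000], [6.000, 9.000, -1.000]] (det J = 171.85853).
Solving J·Δ = −F gives Δ = (0.454, 1.954, -2.192).
Then the next iterate is (x, y, z)₁ = (-1.046, -1.046, 0.308).

(-1.046, -1.046, 0.308)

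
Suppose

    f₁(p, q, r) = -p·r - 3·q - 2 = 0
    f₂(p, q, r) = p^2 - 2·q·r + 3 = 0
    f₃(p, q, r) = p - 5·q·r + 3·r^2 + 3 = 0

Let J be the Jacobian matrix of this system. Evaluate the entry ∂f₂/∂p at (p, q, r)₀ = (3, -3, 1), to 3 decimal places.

6.000

∂f₂/∂p = 2·p.
At (3, -3, 1) this is 6.000.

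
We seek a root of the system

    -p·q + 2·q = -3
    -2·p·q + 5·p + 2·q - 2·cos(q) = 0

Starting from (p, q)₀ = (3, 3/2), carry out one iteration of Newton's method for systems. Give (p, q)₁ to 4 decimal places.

(1.8316, 4.7527)

At (3, 3/2): F = (1.5000, 8.858526).
Jacobian J = [[-q, -p + 2], [-2·q + 5, -2·p + 2·sin(q) + 2]].
At the point, J = [[-1.5000, -1.0000], [2.0000, -2.005010]] (det J = 5.007515).
Solving J·Δ = −F gives Δ = (-1.1684, 3.2527).
Then the next iterate is (p, q)₁ = (1.8316, 4.7527).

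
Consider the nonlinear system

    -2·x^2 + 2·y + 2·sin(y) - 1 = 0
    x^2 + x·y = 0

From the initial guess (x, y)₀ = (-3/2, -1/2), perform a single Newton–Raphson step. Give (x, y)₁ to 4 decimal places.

(-1.4814, 1.4565)

At (-3/2, -1/2): F = (-7.458851, 3.0000).
Jacobian J = [[-4·x, 2·cos(y) + 2], [2·x + y, x]].
At the point, J = [[6.0000, 3.755165], [-3.5000, -1.5000]] (det J = 4.143078).
Solving J·Δ = −F gives Δ = (0.0186, 1.9565).
Then the next iterate is (x, y)₁ = (-1.4814, 1.4565).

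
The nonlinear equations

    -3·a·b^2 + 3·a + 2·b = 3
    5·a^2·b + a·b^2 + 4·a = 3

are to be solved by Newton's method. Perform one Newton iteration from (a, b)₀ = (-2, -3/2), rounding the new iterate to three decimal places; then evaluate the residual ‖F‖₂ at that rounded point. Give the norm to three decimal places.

10.315

At (-2, -3/2): F = (1.500, -45.500).
Jacobian J = [[-3·b^2 + 3, -6·a·b + 2], [10·a·b + b^2 + 4, 5·a^2 + 2·a·b]].
At the point, J = [[-3.750, -16.000], [36.250, 26.000]] (det J = 482.500).
Solving J·Δ = −F gives Δ = (1.428, -0.241).
Then the next iterate is (a, b)₁ = (-0.572, -1.741).
Re-evaluating at (-0.572, -1.741): F = (-2.99667, -9.86992), so ‖F‖₂ = 10.315.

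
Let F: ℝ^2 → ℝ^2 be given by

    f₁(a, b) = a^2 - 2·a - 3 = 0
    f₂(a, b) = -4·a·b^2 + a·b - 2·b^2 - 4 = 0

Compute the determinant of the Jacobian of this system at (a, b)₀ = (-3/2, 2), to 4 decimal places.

-72.5000

J = [[2·a - 2, 0], [-4·b^2 + b, -8·a·b + a - 4·b]].
At the point, J = [[-5.0000, 0.0000], [-14.0000, 14.5000]].
det J = -72.5000.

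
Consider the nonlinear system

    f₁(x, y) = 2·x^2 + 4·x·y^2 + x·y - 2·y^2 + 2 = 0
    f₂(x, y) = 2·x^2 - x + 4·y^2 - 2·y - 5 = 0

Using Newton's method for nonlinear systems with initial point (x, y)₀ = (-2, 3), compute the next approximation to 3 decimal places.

(-4.242, 0.492)

At (-2, 3): F = (-86.000, 35.000).
Jacobian J = [[4·x + 4·y^2 + y, 8·x·y + x - 4·y], [4·x - 1, 8·y - 2]].
At the point, J = [[31.000, -62.000], [-9.000, 22.000]] (det J = 124.000).
Solving J·Δ = −F gives Δ = (-2.242, -2.508).
Then the next iterate is (x, y)₁ = (-4.242, 0.492).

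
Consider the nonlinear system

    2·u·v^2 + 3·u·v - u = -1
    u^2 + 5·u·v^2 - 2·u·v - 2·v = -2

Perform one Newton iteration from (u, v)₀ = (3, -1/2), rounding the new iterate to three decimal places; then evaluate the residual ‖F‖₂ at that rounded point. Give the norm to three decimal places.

4.291

At (3, -1/2): F = (-5.000, 18.750).
Jacobian J = [[2·v^2 + 3·v - 1, 4·u·v + 3·u], [2·u + 5·v^2 - 2·v, 10·u·v - 2·u - 2]].
At the point, J = [[-2.000, 3.000], [8.250, -23.000]] (det J = 21.250).
Solving J·Δ = −F gives Δ = (-2.765, -0.176).
Then the next iterate is (u, v)₁ = (0.235, -0.676).
Re-evaluating at (0.235, -0.676): F = (0.50320, 4.26189), so ‖F‖₂ = 4.291.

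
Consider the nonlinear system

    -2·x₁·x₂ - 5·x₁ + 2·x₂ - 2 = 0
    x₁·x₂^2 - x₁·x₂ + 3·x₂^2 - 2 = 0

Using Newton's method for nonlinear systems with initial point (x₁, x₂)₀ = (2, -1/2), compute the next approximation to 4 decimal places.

(-0.6271, -0.7458)

At (2, -1/2): F = (-11.0000, 0.2500).
Jacobian J = [[-2·x₂ - 5, -2·x₁ + 2], [x₂^2 - x₂, 2·x₁·x₂ - x₁ + 6·x₂]].
At the point, J = [[-4.0000, -2.0000], [0.7500, -7.0000]] (det J = 29.5000).
Solving J·Δ = −F gives Δ = (-2.6271, -0.2458).
Then the next iterate is (x₁, x₂)₁ = (-0.6271, -0.7458).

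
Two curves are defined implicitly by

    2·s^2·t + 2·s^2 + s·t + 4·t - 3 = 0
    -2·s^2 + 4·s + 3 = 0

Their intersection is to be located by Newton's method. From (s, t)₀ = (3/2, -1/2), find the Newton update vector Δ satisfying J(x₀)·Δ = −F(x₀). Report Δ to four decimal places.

(2.2500, -0.2125)

At (3/2, -1/2): F = (-3.5000, 4.5000).
Jacobian J = [[4·s·t + 4·s + t, 2·s^2 + s + 4], [-4·s + 4, 0]].
At the point, J = [[2.5000, 10.0000], [-2.0000, 0.0000]] (det J = 20.0000).
Solving J·Δ = −F gives Δ = (2.2500, -0.2125).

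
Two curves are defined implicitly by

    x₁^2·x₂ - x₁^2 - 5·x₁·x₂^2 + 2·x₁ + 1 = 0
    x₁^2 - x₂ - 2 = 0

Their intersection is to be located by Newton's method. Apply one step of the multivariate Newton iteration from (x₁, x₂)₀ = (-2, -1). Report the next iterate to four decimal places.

At (-2, -1): F = (-1.0000, 3.0000).
Jacobian J = [[2·x₁·x₂ - 2·x₁ - 5·x₂^2 + 2, x₁^2 - 10·x₁·x₂], [2·x₁, -1]].
At the point, J = [[5.0000, -16.0000], [-4.0000, -1.0000]] (det J = -69.0000).
Solving J·Δ = −F gives Δ = (0.7101, 0.1594).
Then the next iterate is (x₁, x₂)₁ = (-1.2899, -0.8406).

(-1.2899, -0.8406)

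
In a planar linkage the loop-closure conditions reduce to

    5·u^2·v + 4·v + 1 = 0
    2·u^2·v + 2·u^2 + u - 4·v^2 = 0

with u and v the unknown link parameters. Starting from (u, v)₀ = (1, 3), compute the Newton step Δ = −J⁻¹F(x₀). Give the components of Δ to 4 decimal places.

(-0.4588, -1.5818)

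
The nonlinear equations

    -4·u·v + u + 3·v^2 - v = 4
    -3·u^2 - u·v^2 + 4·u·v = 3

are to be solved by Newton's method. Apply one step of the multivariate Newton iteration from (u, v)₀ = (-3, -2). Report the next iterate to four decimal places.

At (-3, -2): F = (-17.0000, 6.0000).
Jacobian J = [[-4·v + 1, -4·u + 6·v - 1], [-6·u - v^2 + 4·v, -2·u·v + 4·u]].
At the point, J = [[9.0000, -1.0000], [6.0000, -24.0000]] (det J = -210.0000).
Solving J·Δ = −F gives Δ = (1.9714, 0.7429).
Then the next iterate is (u, v)₁ = (-1.0286, -1.2571).

(-1.0286, -1.2571)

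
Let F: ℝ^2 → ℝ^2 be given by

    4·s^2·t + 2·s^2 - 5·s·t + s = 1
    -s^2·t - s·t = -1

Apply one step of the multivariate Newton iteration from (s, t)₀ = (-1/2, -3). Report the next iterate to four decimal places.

(0.0769, -4.0000)

At (-1/2, -3): F = (-11.5000, 0.2500).
Jacobian J = [[8·s·t + 4·s - 5·t + 1, 4·s^2 - 5·s], [-2·s·t - t, -s^2 - s]].
At the point, J = [[26.0000, 3.5000], [0.0000, 0.2500]] (det J = 6.5000).
Solving J·Δ = −F gives Δ = (0.5769, -1.0000).
Then the next iterate is (s, t)₁ = (0.0769, -4.0000).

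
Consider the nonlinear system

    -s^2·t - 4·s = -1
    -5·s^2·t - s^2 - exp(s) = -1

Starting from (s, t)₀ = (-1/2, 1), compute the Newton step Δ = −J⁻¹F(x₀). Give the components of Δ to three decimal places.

At (-1/2, 1): F = (2.750, -1.10653).
Jacobian J = [[-2·s·t - 4, -s^2], [-10·s·t - 2·s - exp(s), -5·s^2]].
At the point, J = [[-3.000, -0.250], [5.39347, -1.250]] (det J = 5.09837).
Solving J·Δ = −F gives Δ = (0.728, 2.258).

(0.728, 2.258)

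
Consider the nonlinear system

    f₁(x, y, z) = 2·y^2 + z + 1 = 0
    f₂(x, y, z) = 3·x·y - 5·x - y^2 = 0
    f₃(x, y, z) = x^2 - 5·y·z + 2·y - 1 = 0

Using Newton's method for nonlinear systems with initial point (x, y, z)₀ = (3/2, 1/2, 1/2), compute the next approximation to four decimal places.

At (3/2, 1/2, 1/2): F = (2.0000, -5.5000, 1.0000).
Jacobian J = [[0, 4·y, 1], [3·y - 5, 3·x - 2·y, 0], [2·x, -5·z + 2, -5·y]].
At the point, J = [[0.0000, 2.0000, 1.0000], [-3.5000, 3.5000, 0.0000], [3.0000, -0.5000, -2.5000]] (det J = -26.2500).
Solving J·Δ = −F gives Δ = (-1.7429, -0.1714, -1.6571).
Then the next iterate is (x, y, z)₁ = (-0.2429, 0.3286, -1.1571).

(-0.2429, 0.3286, -1.1571)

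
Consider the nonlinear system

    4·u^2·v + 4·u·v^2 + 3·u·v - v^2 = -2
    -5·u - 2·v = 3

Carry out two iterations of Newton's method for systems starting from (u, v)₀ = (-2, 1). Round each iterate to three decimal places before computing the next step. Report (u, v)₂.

(0.148, -1.869)

At (-2, 1): F = (3.000, 5.000).
Jacobian J = [[8·u·v + 4·v^2 + 3·v, 4·u^2 + 8·u·v + 3·u - 2·v], [-5, -2]].
At the point, J = [[-9.000, -8.000], [-5.000, -2.000]] (det J = -22.000).
Solving J·Δ = −F gives Δ = (1.545, -1.364).
Then the next iterate is (u, v)₁ = (-0.455, -0.364).
Round to (-0.455, -0.364) and repeat: F = (1.82179, 0.003), J = [[0.76294, 1.51606], [-5.000, -2.000]].
Δ = (0.603, -1.505), so (u, v)₂ = (0.148, -1.869).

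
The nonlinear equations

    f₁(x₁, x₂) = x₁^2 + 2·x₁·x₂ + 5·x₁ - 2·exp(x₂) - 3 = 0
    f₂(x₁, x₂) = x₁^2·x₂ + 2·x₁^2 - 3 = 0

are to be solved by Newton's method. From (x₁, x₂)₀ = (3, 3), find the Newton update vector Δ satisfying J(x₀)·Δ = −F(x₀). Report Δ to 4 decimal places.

(-1.2092, -0.6359)

At (3, 3): F = (-1.171074, 42.0000).
Jacobian J = [[2·x₁ + 2·x₂ + 5, 2·x₁ - 2·exp(x₂)], [2·x₁·x₂ + 4·x₁, x₁^2]].
At the point, J = [[17.0000, -34.171074], [30.0000, 9.0000]] (det J = 1178.132215).
Solving J·Δ = −F gives Δ = (-1.2092, -0.6359).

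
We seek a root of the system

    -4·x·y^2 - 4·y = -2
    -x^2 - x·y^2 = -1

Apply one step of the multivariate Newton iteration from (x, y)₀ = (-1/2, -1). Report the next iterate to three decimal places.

At (-1/2, -1): F = (8.000, 1.250).
Jacobian J = [[-4·y^2, -8·x·y - 4], [-2·x - y^2, -2·x·y]].
At the point, J = [[-4.000, -8.000], [0.000, -1.000]] (det J = 4.000).
Solving J·Δ = −F gives Δ = (-0.500, 1.250).
Then the next iterate is (x, y)₁ = (-1.000, 0.250).

(-1.000, 0.250)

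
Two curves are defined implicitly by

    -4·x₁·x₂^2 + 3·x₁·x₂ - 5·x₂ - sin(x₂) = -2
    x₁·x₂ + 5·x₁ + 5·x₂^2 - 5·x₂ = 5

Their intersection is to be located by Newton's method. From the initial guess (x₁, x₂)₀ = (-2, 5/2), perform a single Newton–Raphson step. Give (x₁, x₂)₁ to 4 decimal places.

(-1.1319, 2.2077)

At (-2, 5/2): F = (23.901528, -1.2500).
Jacobian J = [[-4·x₂^2 + 3·x₂, -8·x₁·x₂ + 3·x₁ - cos(x₂) - 5], [x₂ + 5, x₁ + 10·x₂ - 5]].
At the point, J = [[-17.5000, 29.801144], [7.5000, 18.0000]] (det J = -538.508577).
Solving J·Δ = −F gives Δ = (0.8681, -0.2923).
Then the next iterate is (x₁, x₂)₁ = (-1.1319, 2.2077).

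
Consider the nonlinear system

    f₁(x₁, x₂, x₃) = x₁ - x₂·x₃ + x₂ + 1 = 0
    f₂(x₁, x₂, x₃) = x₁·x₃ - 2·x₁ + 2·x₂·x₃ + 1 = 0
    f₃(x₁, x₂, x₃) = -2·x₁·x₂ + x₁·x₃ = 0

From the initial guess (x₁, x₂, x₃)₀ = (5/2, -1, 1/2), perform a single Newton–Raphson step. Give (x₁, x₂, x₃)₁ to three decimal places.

(-0.200, -1.200, 0.300)

At (5/2, -1, 1/2): F = (3.000, -3.750, 6.250).
Jacobian J = [[1, -x₃ + 1, -x₂], [x₃ - 2, 2·x₃, x₁ + 2·x₂], [-2·x₂ + x₃, -2·x₁, x₁]].
At the point, J = [[1.000, 0.500, 1.000], [-1.500, 1.000, 0.500], [2.500, -5.000, 2.500]] (det J = 12.500).
Solving J·Δ = −F gives Δ = (-2.700, -0.200, -0.200).
Then the next iterate is (x₁, x₂, x₃)₁ = (-0.200, -1.200, 0.300).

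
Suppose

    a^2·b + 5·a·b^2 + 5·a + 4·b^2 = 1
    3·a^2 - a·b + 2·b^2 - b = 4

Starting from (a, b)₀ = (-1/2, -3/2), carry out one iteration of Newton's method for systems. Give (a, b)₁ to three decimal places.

(-0.403, -1.215)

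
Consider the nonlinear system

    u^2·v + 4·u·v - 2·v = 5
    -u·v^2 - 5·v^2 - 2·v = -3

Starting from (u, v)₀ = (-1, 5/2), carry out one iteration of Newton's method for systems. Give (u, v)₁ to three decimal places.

At (-1, 5/2): F = (-17.500, -27.000).
Jacobian J = [[2·u·v + 4·v, u^2 + 4·u - 2], [-v^2, -2·u·v - 10·v - 2]].
At the point, J = [[5.000, -5.000], [-6.250, -22.000]] (det J = -141.250).
Solving J·Δ = −F gives Δ = (1.770, -1.730).
Then the next iterate is (u, v)₁ = (0.770, 0.770).

(0.770, 0.770)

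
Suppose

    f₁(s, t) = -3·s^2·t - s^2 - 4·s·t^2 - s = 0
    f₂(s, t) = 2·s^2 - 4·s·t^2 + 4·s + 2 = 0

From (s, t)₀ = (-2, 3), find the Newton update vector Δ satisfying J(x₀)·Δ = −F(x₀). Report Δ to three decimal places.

(0.652, -0.999)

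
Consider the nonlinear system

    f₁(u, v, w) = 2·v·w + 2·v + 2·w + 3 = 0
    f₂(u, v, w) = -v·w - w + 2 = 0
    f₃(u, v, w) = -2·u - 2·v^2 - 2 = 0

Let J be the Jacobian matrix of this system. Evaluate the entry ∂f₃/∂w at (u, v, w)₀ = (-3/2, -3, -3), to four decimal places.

∂f₃/∂w = 0.
At (-3/2, -3, -3) this is 0.0000.

0.0000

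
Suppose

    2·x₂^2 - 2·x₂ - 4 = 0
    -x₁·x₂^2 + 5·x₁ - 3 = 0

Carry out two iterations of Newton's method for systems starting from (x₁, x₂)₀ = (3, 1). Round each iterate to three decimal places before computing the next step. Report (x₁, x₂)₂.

At (3, 1): F = (-4.000, 9.000).
Jacobian J = [[0, 4·x₂ - 2], [-x₂^2 + 5, -2·x₁·x₂]].
At the point, J = [[0.000, 2.000], [4.000, -6.000]] (det J = -8.000).
Solving J·Δ = −F gives Δ = (0.750, 2.000).
Then the next iterate is (x₁, x₂)₁ = (3.750, 3.000).
Round to (3.750, 3.000) and repeat: F = (8.000, -18.000), J = [[0.000, 10.000], [-4.000, -22.500]].
Δ = (0.000, -0.800), so (x₁, x₂)₂ = (3.750, 2.200).

(3.750, 2.200)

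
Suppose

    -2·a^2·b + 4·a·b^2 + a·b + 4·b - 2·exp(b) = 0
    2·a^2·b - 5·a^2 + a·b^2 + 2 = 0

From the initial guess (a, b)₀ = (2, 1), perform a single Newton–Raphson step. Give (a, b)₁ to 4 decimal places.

At (2, 1): F = (0.563436, -8.0000).
Jacobian J = [[-4·a·b + 4·b^2 + b, -2·a^2 + 8·a·b + a - 2·exp(b) + 4], [4·a·b - 10·a + b^2, 2·a^2 + 2·a·b]].
At the point, J = [[-3.0000, 8.563436], [-11.0000, 12.0000]] (det J = 58.197800).
Solving J·Δ = −F gives Δ = (-1.2933, -0.5189).
Then the next iterate is (a, b)₁ = (0.7067, 0.4811).

(0.7067, 0.4811)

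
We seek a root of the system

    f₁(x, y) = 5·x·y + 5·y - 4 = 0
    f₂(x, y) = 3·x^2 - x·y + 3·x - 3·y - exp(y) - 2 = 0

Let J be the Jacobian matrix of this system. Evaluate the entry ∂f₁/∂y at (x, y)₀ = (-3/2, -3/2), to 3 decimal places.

∂f₁/∂y = 5·x + 5.
At (-3/2, -3/2) this is -2.500.

-2.500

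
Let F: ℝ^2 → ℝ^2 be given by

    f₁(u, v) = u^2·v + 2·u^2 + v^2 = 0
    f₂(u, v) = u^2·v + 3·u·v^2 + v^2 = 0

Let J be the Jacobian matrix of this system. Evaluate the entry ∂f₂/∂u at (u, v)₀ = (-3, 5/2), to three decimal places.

∂f₂/∂u = 2·u·v + 3·v^2.
At (-3, 5/2) this is 3.750.

3.750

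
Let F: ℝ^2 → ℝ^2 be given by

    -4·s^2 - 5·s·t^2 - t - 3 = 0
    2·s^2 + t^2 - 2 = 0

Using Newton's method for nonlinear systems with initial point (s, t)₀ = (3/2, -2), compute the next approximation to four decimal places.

At (3/2, -2): F = (-40.0000, 6.5000).
Jacobian J = [[-8·s - 5·t^2, -10·s·t - 1], [4·s, 2·t]].
At the point, J = [[-32.0000, 29.0000], [6.0000, -4.0000]] (det J = -46.0000).
Solving J·Δ = −F gives Δ = (-0.6196, 0.6957).
Then the next iterate is (s, t)₁ = (0.8804, -1.3043).

(0.8804, -1.3043)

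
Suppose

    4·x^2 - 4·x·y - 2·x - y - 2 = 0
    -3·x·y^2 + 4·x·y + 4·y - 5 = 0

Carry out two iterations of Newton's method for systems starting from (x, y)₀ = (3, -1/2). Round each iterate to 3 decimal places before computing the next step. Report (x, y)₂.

(1.502, 0.432)

At (3, -1/2): F = (34.500, -15.250).
Jacobian J = [[8·x - 4·y - 2, -4·x - 1], [-3·y^2 + 4·y, -6·x·y + 4·x + 4]].
At the point, J = [[24.000, -13.000], [-2.750, 25.000]] (det J = 564.250).
Solving J·Δ = −F gives Δ = (-1.177, 0.481).
Then the next iterate is (x, y)₁ = (1.823, -0.019).
Round to (1.823, -0.019) and repeat: F = (7.80486, -5.21652), J = [[12.660, -8.292], [-0.07708, 11.49982]].
Δ = (-0.321, 0.451), so (x, y)₂ = (1.502, 0.432).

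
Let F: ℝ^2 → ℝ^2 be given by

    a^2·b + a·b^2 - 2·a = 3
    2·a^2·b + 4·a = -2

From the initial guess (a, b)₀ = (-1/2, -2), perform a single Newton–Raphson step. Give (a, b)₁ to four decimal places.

At (-1/2, -2): F = (-4.5000, -1.0000).
Jacobian J = [[2·a·b + b^2 - 2, a^2 + 2·a·b], [4·a·b + 4, 2·a^2]].
At the point, J = [[4.0000, 2.2500], [8.0000, 0.5000]] (det J = -16.0000).
Solving J·Δ = −F gives Δ = (0.0000, 2.0000).
Then the next iterate is (a, b)₁ = (-0.5000, 0.0000).

(-0.5000, 0.0000)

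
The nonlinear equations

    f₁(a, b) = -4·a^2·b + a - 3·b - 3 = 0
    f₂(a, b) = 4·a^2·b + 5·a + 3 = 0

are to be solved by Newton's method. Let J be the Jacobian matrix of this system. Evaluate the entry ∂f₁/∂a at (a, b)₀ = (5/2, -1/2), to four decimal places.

11.0000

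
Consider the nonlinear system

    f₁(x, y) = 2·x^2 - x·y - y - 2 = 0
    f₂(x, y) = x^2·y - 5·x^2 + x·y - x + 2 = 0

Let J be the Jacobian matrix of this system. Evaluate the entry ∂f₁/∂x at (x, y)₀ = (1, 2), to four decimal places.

2.0000

∂f₁/∂x = 4·x - y.
At (1, 2) this is 2.0000.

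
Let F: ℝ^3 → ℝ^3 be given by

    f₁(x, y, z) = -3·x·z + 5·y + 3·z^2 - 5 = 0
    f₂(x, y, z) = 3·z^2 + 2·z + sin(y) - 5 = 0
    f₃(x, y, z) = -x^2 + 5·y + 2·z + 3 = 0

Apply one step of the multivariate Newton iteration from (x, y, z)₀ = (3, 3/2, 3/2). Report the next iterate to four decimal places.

(8.0901, 6.9311, 0.9426)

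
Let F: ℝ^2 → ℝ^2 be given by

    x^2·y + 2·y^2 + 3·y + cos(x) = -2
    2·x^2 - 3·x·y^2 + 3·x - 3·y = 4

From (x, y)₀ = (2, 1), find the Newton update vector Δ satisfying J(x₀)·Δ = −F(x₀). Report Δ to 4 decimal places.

At (2, 1): F = (10.583853, 1.0000).
Jacobian J = [[2·x·y - sin(x), x^2 + 4·y + 3], [4·x - 3·y^2 + 3, -6·x·y - 3]].
At the point, J = [[3.090703, 11.0000], [8.0000, -15.0000]] (det J = -134.360539).
Solving J·Δ = −F gives Δ = (-1.2634, -0.6072).

(-1.2634, -0.6072)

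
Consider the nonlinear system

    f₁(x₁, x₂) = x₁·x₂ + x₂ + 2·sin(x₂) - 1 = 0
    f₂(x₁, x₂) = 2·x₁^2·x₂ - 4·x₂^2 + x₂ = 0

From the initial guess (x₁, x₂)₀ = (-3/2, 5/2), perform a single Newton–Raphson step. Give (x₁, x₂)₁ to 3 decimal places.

(-1.624, 1.852)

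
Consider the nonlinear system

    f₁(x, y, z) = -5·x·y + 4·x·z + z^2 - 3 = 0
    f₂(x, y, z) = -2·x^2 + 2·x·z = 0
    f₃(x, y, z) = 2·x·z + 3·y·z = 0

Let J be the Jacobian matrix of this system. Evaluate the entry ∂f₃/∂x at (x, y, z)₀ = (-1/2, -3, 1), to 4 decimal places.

∂f₃/∂x = 2·z.
At (-1/2, -3, 1) this is 2.0000.

2.0000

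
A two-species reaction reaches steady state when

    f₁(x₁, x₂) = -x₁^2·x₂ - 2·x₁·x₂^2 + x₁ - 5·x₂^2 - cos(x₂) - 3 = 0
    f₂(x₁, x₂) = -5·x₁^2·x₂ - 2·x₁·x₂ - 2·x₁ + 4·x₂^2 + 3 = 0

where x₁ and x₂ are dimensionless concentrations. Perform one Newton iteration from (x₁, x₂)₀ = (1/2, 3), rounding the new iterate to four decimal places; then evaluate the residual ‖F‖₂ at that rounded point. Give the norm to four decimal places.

At (1/2, 3): F = (-56.260008, 31.2500).
Jacobian J = [[-2·x₁·x₂ - 2·x₂^2 + 1, -x₁^2 - 4·x₁·x₂ - 10·x₂ + sin(x₂)], [-10·x₁·x₂ - 2·x₂ - 2, -5·x₁^2 - 2·x₁ + 8·x₂]].
At the point, J = [[-20.0000, -36.108880], [-23.0000, 21.7500]] (det J = -1265.504240).
Solving J·Δ = −F gives Δ = (-0.0753, -1.5164).
Then the next iterate is (x₁, x₂)₁ = (0.4247, 1.4836).
Re-evaluating at (0.4247, 1.4836): F = (-15.804916, 8.356721), so ‖F‖₂ = 17.8782.

17.8782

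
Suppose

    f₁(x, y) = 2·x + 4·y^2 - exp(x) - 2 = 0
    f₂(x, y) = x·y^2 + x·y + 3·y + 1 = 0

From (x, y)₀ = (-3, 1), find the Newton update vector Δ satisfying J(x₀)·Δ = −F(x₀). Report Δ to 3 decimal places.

(1.455, 0.152)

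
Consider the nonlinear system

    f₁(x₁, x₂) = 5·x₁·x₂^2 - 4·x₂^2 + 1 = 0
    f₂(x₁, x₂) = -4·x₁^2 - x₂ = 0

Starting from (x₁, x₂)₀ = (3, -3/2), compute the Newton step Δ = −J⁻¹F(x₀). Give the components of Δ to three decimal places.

At (3, -3/2): F = (25.750, -34.500).
Jacobian J = [[5·x₂^2, 10·x₁·x₂ - 8·x₂], [-8·x₁, -1]].
At the point, J = [[11.250, -33.000], [-24.000, -1.000]] (det J = -803.250).
Solving J·Δ = −F gives Δ = (-1.449, 0.286).

(-1.449, 0.286)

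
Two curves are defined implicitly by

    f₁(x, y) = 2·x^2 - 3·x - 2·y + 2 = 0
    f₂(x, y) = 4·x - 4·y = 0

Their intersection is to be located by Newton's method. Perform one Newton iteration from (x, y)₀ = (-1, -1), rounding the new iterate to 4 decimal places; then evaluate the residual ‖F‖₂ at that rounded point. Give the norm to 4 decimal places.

At (-1, -1): F = (9.0000, 0.0000).
Jacobian J = [[4·x - 3, -2], [4, -4]].
At the point, J = [[-7.0000, -2.0000], [4.0000, -4.0000]] (det J = 36.0000).
Solving J·Δ = −F gives Δ = (1.0000, 1.0000).
Then the next iterate is (x, y)₁ = (0.0000, 0.0000).
Re-evaluating at (0.0000, 0.0000): F = (2.0000, 0.0000), so ‖F‖₂ = 2.0000.

2.0000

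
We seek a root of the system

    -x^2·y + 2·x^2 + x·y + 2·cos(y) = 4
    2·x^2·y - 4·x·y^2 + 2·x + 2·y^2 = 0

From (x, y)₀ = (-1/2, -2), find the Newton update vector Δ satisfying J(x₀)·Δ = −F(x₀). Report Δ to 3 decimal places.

At (-1/2, -2): F = (-2.83229, 14.000).
Jacobian J = [[-2·x·y + 4·x + y, -x^2 + x - 2·sin(y)], [4·x·y - 4·y^2 + 2, 2·x^2 - 8·x·y + 4·y]].
At the point, J = [[-6.000, 1.06859], [-10.000, -15.500]] (det J = 103.68595).
Solving J·Δ = −F gives Δ = (-0.279, 1.083).

(-0.279, 1.083)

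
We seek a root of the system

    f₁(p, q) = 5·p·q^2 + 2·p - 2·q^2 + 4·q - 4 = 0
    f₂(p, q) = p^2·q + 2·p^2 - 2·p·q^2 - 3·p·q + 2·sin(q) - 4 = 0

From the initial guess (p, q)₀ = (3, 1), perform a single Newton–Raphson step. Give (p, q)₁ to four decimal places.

(1.9324, 0.6158)

At (3, 1): F = (19.0000, 9.682942).
Jacobian J = [[5·q^2 + 2, 10·p·q - 4·q + 4], [2·p·q + 4·p - 2·q^2 - 3·q, p^2 - 4·p·q - 3·p + 2·cos(q)]].
At the point, J = [[7.0000, 30.0000], [13.0000, -10.919395]] (det J = -466.435768).
Solving J·Δ = −F gives Δ = (-1.0676, -0.3842).
Then the next iterate is (p, q)₁ = (1.9324, 0.6158).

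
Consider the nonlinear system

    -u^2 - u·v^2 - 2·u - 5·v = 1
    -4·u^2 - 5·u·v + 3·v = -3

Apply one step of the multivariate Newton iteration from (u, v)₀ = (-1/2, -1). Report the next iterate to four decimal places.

At (-1/2, -1): F = (5.2500, -3.5000).
Jacobian J = [[-2·u - v^2 - 2, -2·u·v - 5], [-8·u - 5·v, -5·u + 3]].
At the point, J = [[-2.0000, -6.0000], [9.0000, 5.5000]] (det J = 43.0000).
Solving J·Δ = −F gives Δ = (-0.1831, 0.9360).
Then the next iterate is (u, v)₁ = (-0.6831, -0.0640).

(-0.6831, -0.0640)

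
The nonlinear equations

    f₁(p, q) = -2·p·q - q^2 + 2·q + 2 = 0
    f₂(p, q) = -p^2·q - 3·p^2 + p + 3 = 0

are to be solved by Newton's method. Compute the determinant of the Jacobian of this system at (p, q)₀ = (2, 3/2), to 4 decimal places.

-73.0000

J = [[-2·q, -2·p - 2·q + 2], [-2·p·q - 6·p + 1, -p^2]].
At the point, J = [[-3.0000, -5.0000], [-17.0000, -4.0000]].
det J = -73.0000.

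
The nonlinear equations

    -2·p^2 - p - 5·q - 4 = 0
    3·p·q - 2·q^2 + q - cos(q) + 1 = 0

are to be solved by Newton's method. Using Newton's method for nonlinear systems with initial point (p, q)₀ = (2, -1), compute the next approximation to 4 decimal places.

(0.7397, -0.5315)

At (2, -1): F = (-9.0000, -8.540302).
Jacobian J = [[-4·p - 1, -5], [3·q, 3·p - 4·q + sin(q) + 1]].
At the point, J = [[-9.0000, -5.0000], [-3.0000, 10.158529]] (det J = -106.426761).
Solving J·Δ = −F gives Δ = (-1.2603, 0.4685).
Then the next iterate is (p, q)₁ = (0.7397, -0.5315).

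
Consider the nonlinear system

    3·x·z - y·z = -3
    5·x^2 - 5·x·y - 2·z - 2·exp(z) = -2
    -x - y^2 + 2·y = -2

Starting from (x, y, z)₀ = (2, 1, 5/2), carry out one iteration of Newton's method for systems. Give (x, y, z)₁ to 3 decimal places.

(3.000, 6.129, 0.465)

At (2, 1, 5/2): F = (15.500, -17.36499, 1.000).
Jacobian J = [[3·z, -z, 3·x - y], [10·x - 5·y, -5·x, -2·exp(z) - 2], [-1, -2·y + 2, 0]].
At the point, J = [[7.500, -2.500, 5.000], [15.000, -10.000, -26.36499], [-1.000, 0.000, 0.000]] (det J = -115.91247).
Solving J·Δ = −F gives Δ = (1.000, 5.129, -2.035).
Then the next iterate is (x, y, z)₁ = (3.000, 6.129, 0.465).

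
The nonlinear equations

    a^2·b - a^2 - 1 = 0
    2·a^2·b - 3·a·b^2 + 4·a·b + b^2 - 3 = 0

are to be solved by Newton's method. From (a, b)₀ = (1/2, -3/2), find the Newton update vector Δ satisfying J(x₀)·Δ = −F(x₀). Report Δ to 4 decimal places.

At (1/2, -3/2): F = (-1.6250, -7.8750).
Jacobian J = [[2·a·b - 2·a, a^2], [4·a·b - 3·b^2 + 4·b, 2·a^2 - 6·a·b + 4·a + 2·b]].
At the point, J = [[-2.5000, 0.2500], [-15.7500, 4.0000]] (det J = -6.0625).
Solving J·Δ = −F gives Δ = (-0.7474, -0.9742).

(-0.7474, -0.9742)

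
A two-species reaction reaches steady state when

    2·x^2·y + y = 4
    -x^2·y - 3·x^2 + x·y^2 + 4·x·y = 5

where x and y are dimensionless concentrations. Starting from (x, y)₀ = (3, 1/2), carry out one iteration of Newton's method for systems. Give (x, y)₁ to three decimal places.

(1.475, 0.692)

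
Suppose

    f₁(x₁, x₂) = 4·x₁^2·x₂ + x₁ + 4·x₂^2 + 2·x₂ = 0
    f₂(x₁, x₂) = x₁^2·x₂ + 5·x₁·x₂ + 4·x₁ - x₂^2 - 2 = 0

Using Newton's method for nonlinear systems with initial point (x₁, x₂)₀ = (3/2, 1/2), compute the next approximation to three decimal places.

At (3/2, 1/2): F = (8.000, 8.625).
Jacobian J = [[8·x₁·x₂ + 1, 4·x₁^2 + 8·x₂ + 2], [2·x₁·x₂ + 5·x₂ + 4, x₁^2 + 5·x₁ - 2·x₂]].
At the point, J = [[7.000, 15.000], [8.000, 8.750]] (det J = -58.750).
Solving J·Δ = −F gives Δ = (-1.011, -0.062).
Then the next iterate is (x₁, x₂)₁ = (0.489, 0.438).

(0.489, 0.438)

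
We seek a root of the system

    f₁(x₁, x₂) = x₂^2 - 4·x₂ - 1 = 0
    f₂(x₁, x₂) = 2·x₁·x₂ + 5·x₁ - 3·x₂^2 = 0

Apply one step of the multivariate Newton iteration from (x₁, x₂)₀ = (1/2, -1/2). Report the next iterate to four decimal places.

At (1/2, -1/2): F = (1.2500, 1.2500).
Jacobian J = [[0, 2·x₂ - 4], [2·x₂ + 5, 2·x₁ - 6·x₂]].
At the point, J = [[0.0000, -5.0000], [4.0000, 4.0000]] (det J = 20.0000).
Solving J·Δ = −F gives Δ = (-0.5625, 0.2500).
Then the next iterate is (x₁, x₂)₁ = (-0.0625, -0.2500).

(-0.0625, -0.2500)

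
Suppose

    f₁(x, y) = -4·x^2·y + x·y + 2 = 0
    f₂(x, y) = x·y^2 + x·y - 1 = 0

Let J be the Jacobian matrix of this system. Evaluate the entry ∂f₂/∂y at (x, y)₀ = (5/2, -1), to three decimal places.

∂f₂/∂y = 2·x·y + x.
At (5/2, -1) this is -2.500.

-2.500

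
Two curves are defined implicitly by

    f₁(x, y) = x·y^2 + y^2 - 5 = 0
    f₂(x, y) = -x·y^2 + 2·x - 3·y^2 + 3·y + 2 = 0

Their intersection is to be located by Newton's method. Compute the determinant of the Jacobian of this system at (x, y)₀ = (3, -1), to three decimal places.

23.000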